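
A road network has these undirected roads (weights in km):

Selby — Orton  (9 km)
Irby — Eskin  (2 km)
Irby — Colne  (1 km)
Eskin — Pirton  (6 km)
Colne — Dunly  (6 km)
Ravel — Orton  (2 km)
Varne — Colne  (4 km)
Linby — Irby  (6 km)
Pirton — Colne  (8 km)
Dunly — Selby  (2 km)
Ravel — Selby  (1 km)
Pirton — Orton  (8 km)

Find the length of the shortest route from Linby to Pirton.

Compare a few routes:
Linby → Irby → Colne → Pirton: 6+1+8 = 15
Linby → Irby → Colne → Dunly → Selby → Ravel → Orton → Pirton: 6+1+6+2+1+2+8 = 26
Linby → Irby → Eskin → Pirton: 6+2+6 = 14
Linby → Irby → Colne → Dunly → Selby → Orton → Pirton: 6+1+6+2+9+8 = 32
The minimum is 14 km via Linby → Irby → Eskin → Pirton.

14 km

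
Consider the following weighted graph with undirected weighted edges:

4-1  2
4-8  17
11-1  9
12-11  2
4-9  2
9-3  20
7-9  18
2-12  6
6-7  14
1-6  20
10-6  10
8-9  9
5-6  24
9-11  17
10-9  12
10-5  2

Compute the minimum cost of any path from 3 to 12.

Shortest distances from 3:
3: 0
9: 20  (via 3)
4: 22  (via 9)
1: 24  (via 4)
8: 29  (via 9)
10: 32  (via 9)
11: 33  (via 1)
5: 34  (via 10)
12: 35  (via 11)
Shortest route: 3–9–4–1–11–12 = 35.

35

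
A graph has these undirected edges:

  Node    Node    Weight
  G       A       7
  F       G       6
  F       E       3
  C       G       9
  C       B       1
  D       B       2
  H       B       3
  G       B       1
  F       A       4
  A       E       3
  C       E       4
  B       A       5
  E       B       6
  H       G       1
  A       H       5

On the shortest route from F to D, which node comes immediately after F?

G

Enumerating some paths:
F - A - B - D: 4+5+2 = 11
F - E - B - D: 3+6+2 = 11
F - G - B - D: 6+1+2 = 9
F - E - C - B - D: 3+4+1+2 = 10
The minimum is 9 via F - G - B - D.
So from F the first move is to G.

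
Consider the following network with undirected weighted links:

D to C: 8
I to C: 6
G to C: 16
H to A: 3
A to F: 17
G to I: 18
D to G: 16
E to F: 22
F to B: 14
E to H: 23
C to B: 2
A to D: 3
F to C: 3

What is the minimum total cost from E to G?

41

Candidate routes:
E - H - A - D - G: 23+3+3+16 = 45
E - F - C - I - G: 22+3+6+18 = 49
E - F - C - G: 22+3+16 = 41
E - F - C - D - G: 22+3+8+16 = 49
Cheapest is E - F - C - G at 41.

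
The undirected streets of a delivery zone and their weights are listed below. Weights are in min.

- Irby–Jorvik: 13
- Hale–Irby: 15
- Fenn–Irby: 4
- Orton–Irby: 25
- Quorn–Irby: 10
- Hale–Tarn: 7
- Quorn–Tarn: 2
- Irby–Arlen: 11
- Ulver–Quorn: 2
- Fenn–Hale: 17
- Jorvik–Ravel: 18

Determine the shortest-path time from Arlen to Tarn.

Enumerating some paths:
Arlen–Irby–Hale–Tarn: 11+15+7 = 33
Arlen–Irby–Quorn–Tarn: 11+10+2 = 23
Arlen–Irby–Fenn–Hale–Tarn: 11+4+17+7 = 39
The minimum is 23 min via Arlen–Irby–Quorn–Tarn.

23 min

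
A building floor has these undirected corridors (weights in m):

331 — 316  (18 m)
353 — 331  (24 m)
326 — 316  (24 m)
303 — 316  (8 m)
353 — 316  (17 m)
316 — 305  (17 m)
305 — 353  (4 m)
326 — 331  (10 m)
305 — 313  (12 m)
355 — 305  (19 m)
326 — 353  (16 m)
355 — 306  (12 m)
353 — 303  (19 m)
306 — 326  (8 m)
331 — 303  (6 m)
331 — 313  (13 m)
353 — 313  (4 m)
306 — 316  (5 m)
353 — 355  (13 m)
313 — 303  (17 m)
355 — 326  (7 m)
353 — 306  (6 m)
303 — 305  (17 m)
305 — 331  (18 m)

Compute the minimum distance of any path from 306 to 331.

Compare a few routes:
306 → 326 → 331: 8+10 = 18
306 → 316 → 303 → 331: 5+8+6 = 19
The minimum is 18 m via 306 → 326 → 331.

18 m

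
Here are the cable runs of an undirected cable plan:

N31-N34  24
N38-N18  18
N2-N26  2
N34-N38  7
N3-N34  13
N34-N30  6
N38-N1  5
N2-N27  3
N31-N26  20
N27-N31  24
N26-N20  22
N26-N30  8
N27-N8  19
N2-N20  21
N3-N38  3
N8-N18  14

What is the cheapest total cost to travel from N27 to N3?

29

Running Dijkstra from N27:
N27: 0
N2: 3  (via N27)
N26: 5  (via N2)
N30: 13  (via N26)
N8: 19  (via N27)
N34: 19  (via N30)
N31: 24  (via N27)
N20: 24  (via N2)
N38: 26  (via N34)
N3: 29  (via N38)
Shortest route: N27 → N2 → N26 → N30 → N34 → N38 → N3 = 29.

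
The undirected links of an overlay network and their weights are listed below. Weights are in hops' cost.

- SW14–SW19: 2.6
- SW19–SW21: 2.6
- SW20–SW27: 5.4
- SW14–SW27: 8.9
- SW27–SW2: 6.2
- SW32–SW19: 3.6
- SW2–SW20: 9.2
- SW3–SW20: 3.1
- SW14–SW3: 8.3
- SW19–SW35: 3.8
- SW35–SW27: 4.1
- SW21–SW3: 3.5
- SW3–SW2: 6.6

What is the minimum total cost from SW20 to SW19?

Settle nodes by increasing distance from SW20:
SW20: 0
SW3: 3.1  (via SW20)
SW27: 5.4  (via SW20)
SW21: 6.6  (via SW3)
SW19: 9.2  (via SW21)
Shortest route: SW20 → SW3 → SW21 → SW19 = 9.2 hops' cost.

9.2 hops' cost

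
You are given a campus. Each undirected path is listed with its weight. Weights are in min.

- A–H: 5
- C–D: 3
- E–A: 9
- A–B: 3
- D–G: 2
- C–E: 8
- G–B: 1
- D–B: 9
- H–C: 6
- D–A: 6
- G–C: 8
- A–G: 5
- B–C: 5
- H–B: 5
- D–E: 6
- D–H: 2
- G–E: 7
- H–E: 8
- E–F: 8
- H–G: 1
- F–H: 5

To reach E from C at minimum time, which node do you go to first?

E

Compare a few routes:
C–E: 8 = 8
C–D–E: 3+6 = 9
C–D–H–E: 3+2+8 = 13
C–D–G–E: 3+2+7 = 12
The minimum is 8 min via C–E.
So from C the first move is to E.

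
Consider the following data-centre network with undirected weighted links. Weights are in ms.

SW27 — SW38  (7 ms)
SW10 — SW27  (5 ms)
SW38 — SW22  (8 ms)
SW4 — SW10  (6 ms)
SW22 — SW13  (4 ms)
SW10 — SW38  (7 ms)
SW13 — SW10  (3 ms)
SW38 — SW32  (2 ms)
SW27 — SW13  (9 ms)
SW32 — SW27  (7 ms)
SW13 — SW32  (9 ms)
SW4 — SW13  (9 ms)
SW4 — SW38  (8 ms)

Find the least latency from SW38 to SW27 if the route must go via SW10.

Shortest SW38→SW10: SW38–SW10 = 7
Shortest SW10→SW27: SW10–SW27 = 5
Total via SW10: 7 + 5 = 12 ms.

12 ms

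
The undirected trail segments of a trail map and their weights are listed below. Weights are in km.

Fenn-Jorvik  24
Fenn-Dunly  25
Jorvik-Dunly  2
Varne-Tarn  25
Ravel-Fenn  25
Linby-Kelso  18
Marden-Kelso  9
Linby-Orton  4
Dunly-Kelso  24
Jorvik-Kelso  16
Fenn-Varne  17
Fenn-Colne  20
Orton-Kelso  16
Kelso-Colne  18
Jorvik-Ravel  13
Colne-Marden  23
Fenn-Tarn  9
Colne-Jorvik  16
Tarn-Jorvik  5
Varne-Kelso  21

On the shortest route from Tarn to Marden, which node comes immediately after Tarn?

Compare a few routes:
Tarn - Jorvik - Dunly - Kelso - Marden: 5+2+24+9 = 40
Tarn - Jorvik - Colne - Kelso - Marden: 5+16+18+9 = 48
Tarn - Jorvik - Kelso - Marden: 5+16+9 = 30
Tarn - Jorvik - Colne - Marden: 5+16+23 = 44
The minimum is 30 km via Tarn - Jorvik - Kelso - Marden.
So from Tarn the first move is to Jorvik.

Jorvik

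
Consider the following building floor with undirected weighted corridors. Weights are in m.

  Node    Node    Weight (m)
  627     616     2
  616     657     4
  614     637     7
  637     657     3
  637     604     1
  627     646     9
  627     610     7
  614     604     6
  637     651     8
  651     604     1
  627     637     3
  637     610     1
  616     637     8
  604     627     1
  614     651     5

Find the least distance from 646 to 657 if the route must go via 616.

Shortest 646→616: 646–627–616 = 11
Best 616 to 657: 616–657 costing 4
Total via 616: 11 + 4 = 15 m.

15 m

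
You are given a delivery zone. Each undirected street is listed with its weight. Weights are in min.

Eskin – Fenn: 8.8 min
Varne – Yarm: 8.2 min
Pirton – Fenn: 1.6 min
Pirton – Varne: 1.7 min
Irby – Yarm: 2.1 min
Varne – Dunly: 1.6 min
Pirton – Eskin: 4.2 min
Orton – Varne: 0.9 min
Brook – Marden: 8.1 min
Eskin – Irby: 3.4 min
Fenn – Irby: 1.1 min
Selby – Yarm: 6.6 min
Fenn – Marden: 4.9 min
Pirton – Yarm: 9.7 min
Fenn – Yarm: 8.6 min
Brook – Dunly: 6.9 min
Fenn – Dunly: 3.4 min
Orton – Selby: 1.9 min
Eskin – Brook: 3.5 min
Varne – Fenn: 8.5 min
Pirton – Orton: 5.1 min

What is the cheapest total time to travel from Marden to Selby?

Candidate routes:
Marden - Fenn - Irby - Yarm - Selby: 4.9+1.1+2.1+6.6 = 14.7
Marden - Fenn - Pirton - Varne - Orton - Selby: 4.9+1.6+1.7+0.9+1.9 = 11
Marden - Fenn - Dunly - Varne - Orton - Selby: 4.9+3.4+1.6+0.9+1.9 = 12.7
Marden - Fenn - Pirton - Orton - Selby: 4.9+1.6+5.1+1.9 = 13.5
The minimum is 11 min via Marden - Fenn - Pirton - Varne - Orton - Selby.

11 min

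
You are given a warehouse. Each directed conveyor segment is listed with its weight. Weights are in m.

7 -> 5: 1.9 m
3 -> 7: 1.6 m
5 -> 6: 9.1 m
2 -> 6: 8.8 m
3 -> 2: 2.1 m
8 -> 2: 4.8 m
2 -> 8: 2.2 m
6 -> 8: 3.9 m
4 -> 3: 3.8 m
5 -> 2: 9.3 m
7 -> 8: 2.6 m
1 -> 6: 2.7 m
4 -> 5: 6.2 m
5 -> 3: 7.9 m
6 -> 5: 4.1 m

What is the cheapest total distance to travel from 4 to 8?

Enumerating some paths:
4 - 3 - 7 - 8: 3.8+1.6+2.6 = 8
4 - 5 - 2 - 8: 6.2+9.3+2.2 = 17.7
4 - 3 - 2 - 8: 3.8+2.1+2.2 = 8.1
4 - 5 - 3 - 7 - 8: 6.2+7.9+1.6+2.6 = 18.3
The minimum is 8 m via 4 - 3 - 7 - 8.

8 m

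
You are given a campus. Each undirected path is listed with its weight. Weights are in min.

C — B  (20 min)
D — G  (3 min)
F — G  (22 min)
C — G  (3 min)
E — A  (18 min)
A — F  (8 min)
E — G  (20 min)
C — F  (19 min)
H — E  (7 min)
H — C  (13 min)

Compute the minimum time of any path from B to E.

Compare a few routes:
B–C–F–A–E: 20+19+8+18 = 65
B–C–G–E: 20+3+20 = 43
B–C–G–F–A–E: 20+3+22+8+18 = 71
B–C–H–E: 20+13+7 = 40
Cheapest is B–C–H–E at 40 min.

40 min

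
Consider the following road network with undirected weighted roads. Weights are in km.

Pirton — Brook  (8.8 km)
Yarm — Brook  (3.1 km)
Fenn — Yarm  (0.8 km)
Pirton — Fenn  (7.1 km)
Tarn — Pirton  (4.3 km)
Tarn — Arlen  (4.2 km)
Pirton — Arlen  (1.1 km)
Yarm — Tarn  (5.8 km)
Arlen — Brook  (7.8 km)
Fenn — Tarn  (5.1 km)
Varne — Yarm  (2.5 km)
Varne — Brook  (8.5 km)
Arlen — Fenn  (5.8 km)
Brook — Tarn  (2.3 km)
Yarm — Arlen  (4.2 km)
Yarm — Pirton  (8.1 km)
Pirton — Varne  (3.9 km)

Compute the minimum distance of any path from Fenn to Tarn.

5.1 km

Enumerating some paths:
Fenn - Yarm - Tarn: 0.8+5.8 = 6.6
Fenn - Tarn: 5.1 = 5.1
Fenn - Yarm - Brook - Tarn: 0.8+3.1+2.3 = 6.2
Fenn - Yarm - Arlen - Tarn: 0.8+4.2+4.2 = 9.2
Cheapest is Fenn - Tarn at 5.1 km.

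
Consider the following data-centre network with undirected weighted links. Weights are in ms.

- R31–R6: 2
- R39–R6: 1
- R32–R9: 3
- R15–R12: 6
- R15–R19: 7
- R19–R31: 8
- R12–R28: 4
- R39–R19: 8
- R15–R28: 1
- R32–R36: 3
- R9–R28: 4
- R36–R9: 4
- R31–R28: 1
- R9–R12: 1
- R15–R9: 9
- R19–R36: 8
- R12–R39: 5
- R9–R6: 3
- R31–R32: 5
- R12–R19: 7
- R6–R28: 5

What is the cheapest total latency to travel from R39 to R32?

Shortest distances from R39:
R39: 0
R6: 1  (via R39)
R31: 3  (via R6)
R9: 4  (via R6)
R28: 4  (via R31)
R12: 5  (via R39)
R15: 5  (via R28)
R32: 7  (via R9)
Shortest route: R39 → R6 → R9 → R32 = 7 ms.

7 ms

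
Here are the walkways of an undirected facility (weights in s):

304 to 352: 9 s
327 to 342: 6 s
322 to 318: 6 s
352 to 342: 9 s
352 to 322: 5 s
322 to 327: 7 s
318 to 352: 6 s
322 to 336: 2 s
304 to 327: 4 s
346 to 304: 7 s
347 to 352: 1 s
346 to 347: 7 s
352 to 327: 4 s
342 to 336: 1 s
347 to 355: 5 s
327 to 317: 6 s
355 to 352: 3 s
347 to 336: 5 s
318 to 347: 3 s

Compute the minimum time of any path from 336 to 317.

13 s

Running Dijkstra from 336:
336: 0
342: 1  (via 336)
322: 2  (via 336)
347: 5  (via 336)
352: 6  (via 347)
327: 7  (via 342)
318: 8  (via 322)
355: 9  (via 352)
304: 11  (via 327)
346: 12  (via 347)
317: 13  (via 327)
Shortest route: 336 → 342 → 327 → 317 = 13 s.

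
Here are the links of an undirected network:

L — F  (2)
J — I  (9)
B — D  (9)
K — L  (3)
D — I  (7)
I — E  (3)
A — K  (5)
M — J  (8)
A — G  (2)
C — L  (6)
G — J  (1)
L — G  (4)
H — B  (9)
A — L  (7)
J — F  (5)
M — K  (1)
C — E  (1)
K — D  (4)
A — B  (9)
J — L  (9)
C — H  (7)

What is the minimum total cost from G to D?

Settle nodes by increasing distance from G:
G: 0
J: 1  (via G)
A: 2  (via G)
L: 4  (via G)
F: 6  (via J)
K: 7  (via A)
M: 8  (via K)
C: 10  (via L)
I: 10  (via J)
B: 11  (via A)
D: 11  (via K)
Shortest route: G → A → K → D = 11.

11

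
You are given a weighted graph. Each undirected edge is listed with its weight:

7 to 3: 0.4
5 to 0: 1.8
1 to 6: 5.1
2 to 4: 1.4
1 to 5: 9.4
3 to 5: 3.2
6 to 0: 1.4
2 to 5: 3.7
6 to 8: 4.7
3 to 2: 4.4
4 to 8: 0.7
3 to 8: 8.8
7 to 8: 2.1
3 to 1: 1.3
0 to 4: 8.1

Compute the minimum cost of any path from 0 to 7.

5.4

Candidate routes:
0 - 5 - 3 - 7: 1.8+3.2+0.4 = 5.4
0 - 6 - 1 - 3 - 7: 1.4+5.1+1.3+0.4 = 8.2
0 - 6 - 8 - 7: 1.4+4.7+2.1 = 8.2
0 - 5 - 2 - 4 - 8 - 7: 1.8+3.7+1.4+0.7+2.1 = 9.7
The minimum is 5.4 via 0 - 5 - 3 - 7.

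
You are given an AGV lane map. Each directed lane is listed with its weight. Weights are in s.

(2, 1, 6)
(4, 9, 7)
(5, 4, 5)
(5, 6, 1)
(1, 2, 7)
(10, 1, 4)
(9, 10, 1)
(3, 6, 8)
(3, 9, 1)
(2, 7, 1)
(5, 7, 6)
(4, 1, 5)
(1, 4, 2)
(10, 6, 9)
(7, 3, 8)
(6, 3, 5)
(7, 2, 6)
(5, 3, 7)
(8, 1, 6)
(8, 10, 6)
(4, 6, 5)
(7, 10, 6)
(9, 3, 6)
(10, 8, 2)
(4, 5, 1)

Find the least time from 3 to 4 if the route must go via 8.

12 s

Best 3 to 8: 3 → 9 → 10 → 8 costing 4
Best 8 to 4: 8 → 1 → 4 costing 8
Total via 8: 4 + 8 = 12 s.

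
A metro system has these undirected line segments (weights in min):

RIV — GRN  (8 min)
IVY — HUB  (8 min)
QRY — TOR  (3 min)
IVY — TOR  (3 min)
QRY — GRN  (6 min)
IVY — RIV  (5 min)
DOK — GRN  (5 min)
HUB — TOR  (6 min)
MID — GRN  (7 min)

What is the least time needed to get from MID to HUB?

Enumerating some paths:
MID → GRN → QRY → TOR → HUB: 7+6+3+6 = 22
MID → GRN → QRY → TOR → IVY → HUB: 7+6+3+3+8 = 27
Cheapest is MID → GRN → QRY → TOR → HUB at 22 min.

22 min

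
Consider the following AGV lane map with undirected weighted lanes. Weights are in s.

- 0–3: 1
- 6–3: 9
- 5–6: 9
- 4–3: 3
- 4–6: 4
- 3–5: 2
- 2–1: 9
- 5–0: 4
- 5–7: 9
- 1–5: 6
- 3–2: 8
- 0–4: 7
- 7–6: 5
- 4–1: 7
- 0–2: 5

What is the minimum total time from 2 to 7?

17 s

Enumerating some paths:
2–0–3–4–6–7: 5+1+3+4+5 = 18
2–0–5–7: 5+4+9 = 18
2–0–3–5–7: 5+1+2+9 = 17
The minimum is 17 s via 2–0–3–5–7.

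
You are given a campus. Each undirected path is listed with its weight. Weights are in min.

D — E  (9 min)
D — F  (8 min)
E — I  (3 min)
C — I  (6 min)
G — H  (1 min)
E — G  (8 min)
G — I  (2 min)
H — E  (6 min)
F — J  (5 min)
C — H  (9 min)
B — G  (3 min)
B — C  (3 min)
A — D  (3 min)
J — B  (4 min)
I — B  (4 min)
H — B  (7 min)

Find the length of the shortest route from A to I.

15 min

Shortest distances from A:
A: 0
D: 3  (via A)
F: 11  (via D)
E: 12  (via D)
I: 15  (via E)
Shortest route: A → D → E → I = 15 min.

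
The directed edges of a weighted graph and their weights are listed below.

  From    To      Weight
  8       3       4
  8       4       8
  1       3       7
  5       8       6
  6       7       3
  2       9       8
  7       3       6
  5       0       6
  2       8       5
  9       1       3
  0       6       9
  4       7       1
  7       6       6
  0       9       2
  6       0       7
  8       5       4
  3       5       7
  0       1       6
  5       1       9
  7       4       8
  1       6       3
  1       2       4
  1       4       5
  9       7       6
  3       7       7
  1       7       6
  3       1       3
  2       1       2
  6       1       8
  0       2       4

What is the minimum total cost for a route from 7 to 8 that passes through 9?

27

Best 7 to 9: 7 → 6 → 0 → 9 costing 15
Best 9 to 8: 9 → 1 → 2 → 8 costing 12
Total via 9: 15 + 12 = 27.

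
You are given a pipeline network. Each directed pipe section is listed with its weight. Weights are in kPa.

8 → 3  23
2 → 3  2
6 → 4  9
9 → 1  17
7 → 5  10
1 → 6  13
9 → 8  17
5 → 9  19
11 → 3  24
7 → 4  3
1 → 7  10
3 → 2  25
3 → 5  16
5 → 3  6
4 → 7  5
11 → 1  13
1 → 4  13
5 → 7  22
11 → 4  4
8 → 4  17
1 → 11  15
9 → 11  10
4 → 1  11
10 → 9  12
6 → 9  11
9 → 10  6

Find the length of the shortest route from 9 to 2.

Candidate routes:
9 - 11 - 4 - 7 - 5 - 3 - 2: 10+4+5+10+6+25 = 60
9 - 1 - 7 - 5 - 3 - 2: 17+10+10+6+25 = 68
9 - 11 - 3 - 2: 10+24+25 = 59
9 - 8 - 3 - 2: 17+23+25 = 65
The minimum is 59 kPa via 9 - 11 - 3 - 2.

59 kPa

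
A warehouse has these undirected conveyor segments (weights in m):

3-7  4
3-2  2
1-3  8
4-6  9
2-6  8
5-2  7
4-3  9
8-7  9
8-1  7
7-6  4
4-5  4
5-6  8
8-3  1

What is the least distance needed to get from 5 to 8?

10 m

Running Dijkstra from 5:
5: 0
4: 4  (via 5)
2: 7  (via 5)
6: 8  (via 5)
3: 9  (via 2)
8: 10  (via 3)
Shortest route: 5–2–3–8 = 10 m.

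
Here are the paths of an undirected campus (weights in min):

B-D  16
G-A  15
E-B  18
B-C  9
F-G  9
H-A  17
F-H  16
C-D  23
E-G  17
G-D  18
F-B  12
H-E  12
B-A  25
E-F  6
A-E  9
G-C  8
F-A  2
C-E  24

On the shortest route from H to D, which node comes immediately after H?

Enumerating some paths:
H - E - F - G - D: 12+6+9+18 = 45
H - F - G - D: 16+9+18 = 43
H - F - B - D: 16+12+16 = 44
Cheapest is H - F - G - D at 43 min.
So from H the first move is to F.

F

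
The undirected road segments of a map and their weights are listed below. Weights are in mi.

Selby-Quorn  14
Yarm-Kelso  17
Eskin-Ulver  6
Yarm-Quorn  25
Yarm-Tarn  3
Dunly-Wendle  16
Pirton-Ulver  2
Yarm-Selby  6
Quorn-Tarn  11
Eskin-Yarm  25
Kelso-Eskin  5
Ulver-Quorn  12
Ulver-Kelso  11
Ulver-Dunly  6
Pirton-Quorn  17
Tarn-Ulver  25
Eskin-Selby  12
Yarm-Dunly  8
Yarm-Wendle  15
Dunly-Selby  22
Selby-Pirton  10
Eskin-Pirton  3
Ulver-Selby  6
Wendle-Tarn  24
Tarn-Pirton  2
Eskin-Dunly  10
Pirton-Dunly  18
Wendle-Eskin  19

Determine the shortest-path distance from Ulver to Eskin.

5 mi

Compare a few routes:
Ulver–Eskin: 6 = 6
Ulver–Pirton–Eskin: 2+3 = 5
Cheapest is Ulver–Pirton–Eskin at 5 mi.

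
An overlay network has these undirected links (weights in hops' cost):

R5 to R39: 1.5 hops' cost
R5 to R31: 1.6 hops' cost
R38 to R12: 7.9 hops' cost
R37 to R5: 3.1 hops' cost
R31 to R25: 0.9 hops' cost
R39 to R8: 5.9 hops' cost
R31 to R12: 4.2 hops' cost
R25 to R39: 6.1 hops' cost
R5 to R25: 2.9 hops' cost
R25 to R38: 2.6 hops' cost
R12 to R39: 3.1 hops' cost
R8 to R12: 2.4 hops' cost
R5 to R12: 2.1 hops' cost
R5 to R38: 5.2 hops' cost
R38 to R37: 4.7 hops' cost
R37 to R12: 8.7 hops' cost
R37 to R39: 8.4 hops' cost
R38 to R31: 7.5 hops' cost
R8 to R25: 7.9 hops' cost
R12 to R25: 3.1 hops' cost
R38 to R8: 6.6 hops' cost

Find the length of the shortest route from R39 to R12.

Candidate routes:
R39–R5–R12: 1.5+2.1 = 3.6
R39–R12: 3.1 = 3.1
R39–R5–R31–R25–R12: 1.5+1.6+0.9+3.1 = 7.1
The minimum is 3.1 hops' cost via R39–R12.

3.1 hops' cost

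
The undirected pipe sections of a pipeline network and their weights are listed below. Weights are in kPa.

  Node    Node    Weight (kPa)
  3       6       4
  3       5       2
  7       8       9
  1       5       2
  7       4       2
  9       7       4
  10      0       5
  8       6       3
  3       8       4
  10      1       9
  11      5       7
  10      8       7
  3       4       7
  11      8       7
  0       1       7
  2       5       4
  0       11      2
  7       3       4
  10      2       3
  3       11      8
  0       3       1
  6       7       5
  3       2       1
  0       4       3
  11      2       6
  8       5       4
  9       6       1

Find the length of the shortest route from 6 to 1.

8 kPa

Candidate routes:
6–8–5–1: 3+4+2 = 9
6–8–3–5–1: 3+4+2+2 = 11
6–3–5–1: 4+2+2 = 8
Cheapest is 6–3–5–1 at 8 kPa.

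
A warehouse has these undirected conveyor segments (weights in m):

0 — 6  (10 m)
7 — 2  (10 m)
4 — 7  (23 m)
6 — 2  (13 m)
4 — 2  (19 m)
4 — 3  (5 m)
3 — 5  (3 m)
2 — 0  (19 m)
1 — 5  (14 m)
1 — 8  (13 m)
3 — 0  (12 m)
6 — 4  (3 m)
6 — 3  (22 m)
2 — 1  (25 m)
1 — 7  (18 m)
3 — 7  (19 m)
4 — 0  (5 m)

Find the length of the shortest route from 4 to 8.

35 m

Settle nodes by increasing distance from 4:
4: 0
6: 3  (via 4)
0: 5  (via 4)
3: 5  (via 4)
5: 8  (via 3)
2: 16  (via 6)
1: 22  (via 5)
7: 23  (via 4)
8: 35  (via 1)
Shortest route: 4 → 3 → 5 → 1 → 8 = 35 m.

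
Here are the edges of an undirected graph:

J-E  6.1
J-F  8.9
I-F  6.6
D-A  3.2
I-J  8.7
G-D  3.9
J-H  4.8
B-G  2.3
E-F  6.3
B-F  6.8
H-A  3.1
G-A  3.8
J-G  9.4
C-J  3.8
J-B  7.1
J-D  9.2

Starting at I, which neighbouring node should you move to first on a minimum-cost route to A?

J

Enumerating some paths:
I - F - B - G - A: 6.6+6.8+2.3+3.8 = 19.5
I - J - H - A: 8.7+4.8+3.1 = 16.6
The minimum is 16.6 via I - J - H - A.
So from I the first move is to J.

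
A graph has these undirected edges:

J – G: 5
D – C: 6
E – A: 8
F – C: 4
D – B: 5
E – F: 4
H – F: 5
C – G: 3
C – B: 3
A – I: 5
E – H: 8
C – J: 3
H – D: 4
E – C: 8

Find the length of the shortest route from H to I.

21

Settle nodes by increasing distance from H:
H: 0
D: 4  (via H)
F: 5  (via H)
E: 8  (via H)
B: 9  (via D)
C: 9  (via F)
G: 12  (via C)
J: 12  (via C)
A: 16  (via E)
I: 21  (via A)
Shortest route: H–E–A–I = 21.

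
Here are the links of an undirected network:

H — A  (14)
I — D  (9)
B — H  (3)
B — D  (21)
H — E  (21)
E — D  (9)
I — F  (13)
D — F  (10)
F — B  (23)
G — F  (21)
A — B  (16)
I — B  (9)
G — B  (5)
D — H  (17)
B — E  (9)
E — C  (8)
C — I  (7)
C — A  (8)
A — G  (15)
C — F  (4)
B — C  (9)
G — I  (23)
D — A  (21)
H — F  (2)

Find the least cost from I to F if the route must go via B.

Best I to B: I–B costing 9
Best B to F: B–H–F costing 5
Total via B: 9 + 5 = 14.

14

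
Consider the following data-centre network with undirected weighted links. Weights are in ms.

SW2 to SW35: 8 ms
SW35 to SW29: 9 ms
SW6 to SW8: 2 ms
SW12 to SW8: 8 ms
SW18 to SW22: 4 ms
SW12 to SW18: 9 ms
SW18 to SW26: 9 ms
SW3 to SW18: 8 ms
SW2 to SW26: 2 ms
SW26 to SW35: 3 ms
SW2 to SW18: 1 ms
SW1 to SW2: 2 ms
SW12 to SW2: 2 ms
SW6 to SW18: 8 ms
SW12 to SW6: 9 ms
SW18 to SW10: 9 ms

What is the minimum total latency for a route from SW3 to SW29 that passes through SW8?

Shortest SW3→SW8: SW3–SW18–SW6–SW8 = 18
Best SW8 to SW29: SW8–SW12–SW2–SW26–SW35–SW29 costing 24
Total via SW8: 18 + 24 = 42 ms.

42 ms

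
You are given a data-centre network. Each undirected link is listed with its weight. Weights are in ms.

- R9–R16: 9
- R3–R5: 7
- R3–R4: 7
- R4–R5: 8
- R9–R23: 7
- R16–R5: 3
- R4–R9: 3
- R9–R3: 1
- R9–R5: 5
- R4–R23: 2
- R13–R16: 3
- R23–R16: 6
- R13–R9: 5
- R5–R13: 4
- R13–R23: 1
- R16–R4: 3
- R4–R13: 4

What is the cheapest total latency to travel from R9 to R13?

Compare a few routes:
R9–R4–R23–R13: 3+2+1 = 6
R9–R13: 5 = 5
R9–R4–R13: 3+4 = 7
The minimum is 5 ms via R9–R13.

5 ms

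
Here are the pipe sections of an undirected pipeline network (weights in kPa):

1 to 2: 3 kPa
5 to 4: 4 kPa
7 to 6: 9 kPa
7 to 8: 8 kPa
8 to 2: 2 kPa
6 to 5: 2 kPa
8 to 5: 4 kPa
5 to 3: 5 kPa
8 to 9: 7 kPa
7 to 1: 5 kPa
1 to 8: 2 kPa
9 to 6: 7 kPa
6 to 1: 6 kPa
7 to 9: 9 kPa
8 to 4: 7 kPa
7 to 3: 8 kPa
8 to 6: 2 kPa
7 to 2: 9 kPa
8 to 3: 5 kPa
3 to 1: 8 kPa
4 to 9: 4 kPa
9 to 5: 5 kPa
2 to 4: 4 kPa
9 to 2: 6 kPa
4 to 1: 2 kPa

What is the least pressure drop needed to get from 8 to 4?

Running Dijkstra from 8:
8: 0
1: 2  (via 8)
2: 2  (via 8)
6: 2  (via 8)
4: 4  (via 1)
Shortest route: 8–1–4 = 4 kPa.

4 kPa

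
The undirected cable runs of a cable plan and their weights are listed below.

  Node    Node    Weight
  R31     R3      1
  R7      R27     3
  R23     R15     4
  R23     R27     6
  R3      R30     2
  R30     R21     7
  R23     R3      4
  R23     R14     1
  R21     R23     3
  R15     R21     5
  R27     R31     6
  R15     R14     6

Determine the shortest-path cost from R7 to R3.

10

Candidate routes:
R7 → R27 → R31 → R3: 3+6+1 = 10
R7 → R27 → R23 → R3: 3+6+4 = 13
Cheapest is R7 → R27 → R31 → R3 at 10.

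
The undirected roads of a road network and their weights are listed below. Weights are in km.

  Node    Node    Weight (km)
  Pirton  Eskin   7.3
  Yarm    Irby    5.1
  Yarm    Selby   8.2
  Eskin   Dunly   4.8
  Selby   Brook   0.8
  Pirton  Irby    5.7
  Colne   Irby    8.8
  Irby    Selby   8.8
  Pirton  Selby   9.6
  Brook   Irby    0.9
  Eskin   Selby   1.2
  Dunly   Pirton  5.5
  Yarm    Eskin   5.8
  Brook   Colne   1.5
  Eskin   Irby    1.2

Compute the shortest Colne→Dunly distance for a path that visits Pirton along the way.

Best Colne to Pirton: Colne → Brook → Irby → Pirton costing 8.1
Shortest Pirton→Dunly: Pirton → Dunly = 5.5
Total via Pirton: 8.1 + 5.5 = 13.6 km.

13.6 km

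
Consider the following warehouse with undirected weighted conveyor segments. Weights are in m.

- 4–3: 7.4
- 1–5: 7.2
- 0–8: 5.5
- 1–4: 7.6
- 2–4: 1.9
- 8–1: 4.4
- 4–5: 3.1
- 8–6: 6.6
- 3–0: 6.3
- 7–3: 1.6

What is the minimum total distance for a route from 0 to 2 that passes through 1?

19.4 m

Shortest 0→1: 0–8–1 = 9.9
Shortest 1→2: 1–4–2 = 9.5
Total via 1: 9.9 + 9.5 = 19.4 m.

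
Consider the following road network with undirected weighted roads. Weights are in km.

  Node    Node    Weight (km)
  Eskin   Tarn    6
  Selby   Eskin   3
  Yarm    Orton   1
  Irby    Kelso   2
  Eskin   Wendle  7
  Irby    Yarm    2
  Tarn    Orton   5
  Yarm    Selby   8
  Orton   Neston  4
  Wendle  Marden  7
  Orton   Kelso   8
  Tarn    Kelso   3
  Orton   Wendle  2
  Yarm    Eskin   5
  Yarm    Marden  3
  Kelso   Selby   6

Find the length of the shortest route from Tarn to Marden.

9 km

Compare a few routes:
Tarn–Kelso–Irby–Yarm–Marden: 3+2+2+3 = 10
Tarn–Orton–Yarm–Marden: 5+1+3 = 9
Tarn–Eskin–Yarm–Marden: 6+5+3 = 14
Tarn–Orton–Wendle–Marden: 5+2+7 = 14
Cheapest is Tarn–Orton–Yarm–Marden at 9 km.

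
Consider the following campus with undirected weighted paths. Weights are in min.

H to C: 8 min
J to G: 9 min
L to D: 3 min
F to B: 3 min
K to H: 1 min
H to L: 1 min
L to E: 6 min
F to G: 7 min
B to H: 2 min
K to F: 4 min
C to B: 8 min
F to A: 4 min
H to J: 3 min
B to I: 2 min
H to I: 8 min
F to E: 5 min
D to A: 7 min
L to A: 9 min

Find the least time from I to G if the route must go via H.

Shortest I→H: I–B–H = 4
Best H to G: H–J–G costing 12
Total via H: 4 + 12 = 16 min.

16 min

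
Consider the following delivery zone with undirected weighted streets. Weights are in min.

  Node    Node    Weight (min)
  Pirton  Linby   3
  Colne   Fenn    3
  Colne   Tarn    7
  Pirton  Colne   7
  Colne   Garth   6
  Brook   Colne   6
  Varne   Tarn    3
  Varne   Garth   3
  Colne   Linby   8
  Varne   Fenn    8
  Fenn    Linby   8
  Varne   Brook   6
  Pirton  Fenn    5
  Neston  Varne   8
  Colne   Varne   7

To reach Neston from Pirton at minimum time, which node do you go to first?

Fenn

Compare a few routes:
Pirton - Fenn - Varne - Neston: 5+8+8 = 21
Pirton - Colne - Varne - Neston: 7+7+8 = 22
Cheapest is Pirton - Fenn - Varne - Neston at 21 min.
So from Pirton the first move is to Fenn.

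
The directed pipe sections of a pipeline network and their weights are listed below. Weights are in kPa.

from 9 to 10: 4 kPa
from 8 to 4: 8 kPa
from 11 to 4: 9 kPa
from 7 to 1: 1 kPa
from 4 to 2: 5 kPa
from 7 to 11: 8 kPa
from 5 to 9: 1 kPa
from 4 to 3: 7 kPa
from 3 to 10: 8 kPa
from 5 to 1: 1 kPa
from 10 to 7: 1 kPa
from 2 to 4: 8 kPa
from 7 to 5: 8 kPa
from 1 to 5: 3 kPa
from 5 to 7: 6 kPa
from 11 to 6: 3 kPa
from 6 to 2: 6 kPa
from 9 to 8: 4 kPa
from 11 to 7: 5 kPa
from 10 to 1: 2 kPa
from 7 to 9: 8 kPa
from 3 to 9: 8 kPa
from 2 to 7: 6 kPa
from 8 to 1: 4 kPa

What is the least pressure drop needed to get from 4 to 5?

15 kPa

Running Dijkstra from 4:
4: 0
2: 5  (via 4)
3: 7  (via 4)
7: 11  (via 2)
1: 12  (via 7)
5: 15  (via 1)
Shortest route: 4 → 2 → 7 → 1 → 5 = 15 kPa.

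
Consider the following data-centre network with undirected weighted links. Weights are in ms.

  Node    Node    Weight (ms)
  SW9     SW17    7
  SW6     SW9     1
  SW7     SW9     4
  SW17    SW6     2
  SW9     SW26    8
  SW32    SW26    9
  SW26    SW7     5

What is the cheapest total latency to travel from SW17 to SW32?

Running Dijkstra from SW17:
SW17: 0
SW6: 2  (via SW17)
SW9: 3  (via SW6)
SW7: 7  (via SW9)
SW26: 11  (via SW9)
SW32: 20  (via SW26)
Shortest route: SW17–SW6–SW9–SW26–SW32 = 20 ms.

20 ms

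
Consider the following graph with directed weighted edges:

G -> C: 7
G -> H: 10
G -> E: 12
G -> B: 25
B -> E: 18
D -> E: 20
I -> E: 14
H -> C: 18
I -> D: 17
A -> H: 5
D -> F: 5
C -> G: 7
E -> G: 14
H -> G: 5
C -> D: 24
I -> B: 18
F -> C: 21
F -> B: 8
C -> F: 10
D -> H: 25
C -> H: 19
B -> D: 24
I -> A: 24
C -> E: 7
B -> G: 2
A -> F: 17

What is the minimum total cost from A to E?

Candidate routes:
A–H–G–E: 5+5+12 = 22
A–H–G–C–E: 5+5+7+7 = 24
The minimum is 22 via A–H–G–E.

22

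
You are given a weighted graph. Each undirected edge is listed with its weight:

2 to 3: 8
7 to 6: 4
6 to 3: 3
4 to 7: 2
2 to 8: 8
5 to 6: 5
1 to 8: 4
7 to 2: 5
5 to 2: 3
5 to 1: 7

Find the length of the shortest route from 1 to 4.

17

Compare a few routes:
1 → 5 → 6 → 7 → 4: 7+5+4+2 = 18
1 → 5 → 2 → 7 → 4: 7+3+5+2 = 17
1 → 8 → 2 → 7 → 4: 4+8+5+2 = 19
1 → 8 → 2 → 5 → 6 → 7 → 4: 4+8+3+5+4+2 = 26
Cheapest is 1 → 5 → 2 → 7 → 4 at 17.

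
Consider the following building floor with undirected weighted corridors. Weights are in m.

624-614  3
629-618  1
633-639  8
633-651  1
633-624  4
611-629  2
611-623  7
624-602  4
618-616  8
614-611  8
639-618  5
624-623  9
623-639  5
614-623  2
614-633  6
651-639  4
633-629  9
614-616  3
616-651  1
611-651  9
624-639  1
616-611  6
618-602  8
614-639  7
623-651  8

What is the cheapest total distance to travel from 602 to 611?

11 m

Enumerating some paths:
602–624–639–618–629–611: 4+1+5+1+2 = 13
602–618–629–611: 8+1+2 = 11
Cheapest is 602–618–629–611 at 11 m.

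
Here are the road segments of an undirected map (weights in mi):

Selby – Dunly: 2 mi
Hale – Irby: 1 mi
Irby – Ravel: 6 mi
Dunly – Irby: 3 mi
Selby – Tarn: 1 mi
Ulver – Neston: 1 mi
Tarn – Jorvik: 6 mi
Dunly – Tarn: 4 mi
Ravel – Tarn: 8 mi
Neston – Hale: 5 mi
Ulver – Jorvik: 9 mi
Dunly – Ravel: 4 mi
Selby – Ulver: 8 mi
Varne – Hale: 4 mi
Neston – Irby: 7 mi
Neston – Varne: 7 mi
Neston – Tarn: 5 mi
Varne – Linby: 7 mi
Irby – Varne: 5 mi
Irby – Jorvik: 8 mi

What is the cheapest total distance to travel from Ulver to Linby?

15 mi

Candidate routes:
Ulver → Neston → Hale → Varne → Linby: 1+5+4+7 = 17
Ulver → Neston → Varne → Linby: 1+7+7 = 15
The minimum is 15 mi via Ulver → Neston → Varne → Linby.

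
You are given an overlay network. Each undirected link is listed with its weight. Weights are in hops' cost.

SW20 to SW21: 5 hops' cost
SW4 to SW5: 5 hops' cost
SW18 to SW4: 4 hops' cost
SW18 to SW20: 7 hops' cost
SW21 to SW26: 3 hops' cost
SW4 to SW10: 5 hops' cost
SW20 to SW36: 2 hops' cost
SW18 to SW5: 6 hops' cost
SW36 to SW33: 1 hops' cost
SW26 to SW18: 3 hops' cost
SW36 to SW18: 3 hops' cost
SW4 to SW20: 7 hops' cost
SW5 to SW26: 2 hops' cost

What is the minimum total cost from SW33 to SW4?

Running Dijkstra from SW33:
SW33: 0
SW36: 1  (via SW33)
SW20: 3  (via SW36)
SW18: 4  (via SW36)
SW26: 7  (via SW18)
SW21: 8  (via SW20)
SW4: 8  (via SW18)
Shortest route: SW33–SW36–SW18–SW4 = 8 hops' cost.

8 hops' cost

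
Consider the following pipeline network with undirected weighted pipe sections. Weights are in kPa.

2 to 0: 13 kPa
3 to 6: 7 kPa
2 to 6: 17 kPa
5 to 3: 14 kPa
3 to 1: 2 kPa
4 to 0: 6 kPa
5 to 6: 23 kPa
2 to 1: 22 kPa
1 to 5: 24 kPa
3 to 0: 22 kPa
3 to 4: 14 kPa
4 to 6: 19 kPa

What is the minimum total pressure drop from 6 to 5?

Compare a few routes:
6 → 4 → 3 → 5: 19+14+14 = 47
6 → 3 → 1 → 5: 7+2+24 = 33
6 → 3 → 5: 7+14 = 21
6 → 5: 23 = 23
The minimum is 21 kPa via 6 → 3 → 5.

21 kPa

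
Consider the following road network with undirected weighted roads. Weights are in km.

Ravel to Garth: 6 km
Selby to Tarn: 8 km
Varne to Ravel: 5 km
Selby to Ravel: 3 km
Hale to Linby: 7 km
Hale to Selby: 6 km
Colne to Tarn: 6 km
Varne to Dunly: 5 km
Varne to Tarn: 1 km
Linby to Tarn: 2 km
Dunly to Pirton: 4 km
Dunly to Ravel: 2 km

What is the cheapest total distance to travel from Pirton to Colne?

16 km

Enumerating some paths:
Pirton - Dunly - Ravel - Selby - Tarn - Colne: 4+2+3+8+6 = 23
Pirton - Dunly - Varne - Tarn - Colne: 4+5+1+6 = 16
Pirton - Dunly - Ravel - Varne - Tarn - Colne: 4+2+5+1+6 = 18
Cheapest is Pirton - Dunly - Varne - Tarn - Colne at 16 km.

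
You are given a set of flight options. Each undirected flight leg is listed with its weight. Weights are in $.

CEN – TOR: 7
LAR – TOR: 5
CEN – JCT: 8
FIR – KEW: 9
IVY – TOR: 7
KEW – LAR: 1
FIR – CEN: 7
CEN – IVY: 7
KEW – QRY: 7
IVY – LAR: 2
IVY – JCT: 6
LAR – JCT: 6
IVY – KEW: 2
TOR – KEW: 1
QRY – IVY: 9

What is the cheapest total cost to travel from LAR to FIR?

$10

Candidate routes:
LAR–KEW–FIR: 1+9 = 10
LAR–TOR–KEW–FIR: 5+1+9 = 15
LAR–IVY–KEW–FIR: 2+2+9 = 13
Cheapest is LAR–KEW–FIR at $10.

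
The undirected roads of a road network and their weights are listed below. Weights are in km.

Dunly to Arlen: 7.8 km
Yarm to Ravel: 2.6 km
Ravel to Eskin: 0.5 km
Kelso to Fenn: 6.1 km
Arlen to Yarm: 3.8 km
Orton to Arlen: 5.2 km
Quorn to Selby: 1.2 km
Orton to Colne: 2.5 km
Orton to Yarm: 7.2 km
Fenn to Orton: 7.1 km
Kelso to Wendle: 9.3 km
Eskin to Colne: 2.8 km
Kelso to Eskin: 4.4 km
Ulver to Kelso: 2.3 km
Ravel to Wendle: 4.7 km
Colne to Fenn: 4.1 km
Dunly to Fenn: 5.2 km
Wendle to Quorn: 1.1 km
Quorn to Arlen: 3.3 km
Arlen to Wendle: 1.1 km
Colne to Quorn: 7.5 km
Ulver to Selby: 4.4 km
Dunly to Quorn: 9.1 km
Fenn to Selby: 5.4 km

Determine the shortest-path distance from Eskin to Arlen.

6.3 km

Settle nodes by increasing distance from Eskin:
Eskin: 0
Ravel: 0.5  (via Eskin)
Colne: 2.8  (via Eskin)
Yarm: 3.1  (via Ravel)
Kelso: 4.4  (via Eskin)
Wendle: 5.2  (via Ravel)
Orton: 5.3  (via Colne)
Arlen: 6.3  (via Wendle)
Shortest route: Eskin → Ravel → Wendle → Arlen = 6.3 km.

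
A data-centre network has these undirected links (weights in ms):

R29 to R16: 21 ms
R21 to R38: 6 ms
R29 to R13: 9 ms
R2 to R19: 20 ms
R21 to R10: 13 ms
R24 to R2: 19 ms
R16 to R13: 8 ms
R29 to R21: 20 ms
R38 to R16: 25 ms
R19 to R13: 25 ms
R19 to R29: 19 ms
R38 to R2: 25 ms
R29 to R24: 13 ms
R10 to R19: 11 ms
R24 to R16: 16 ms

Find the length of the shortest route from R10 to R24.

43 ms

Compare a few routes:
R10–R19–R29–R24: 11+19+13 = 43
R10–R21–R29–R24: 13+20+13 = 46
R10–R19–R13–R29–R24: 11+25+9+13 = 58
R10–R19–R2–R24: 11+20+19 = 50
The minimum is 43 ms via R10–R19–R29–R24.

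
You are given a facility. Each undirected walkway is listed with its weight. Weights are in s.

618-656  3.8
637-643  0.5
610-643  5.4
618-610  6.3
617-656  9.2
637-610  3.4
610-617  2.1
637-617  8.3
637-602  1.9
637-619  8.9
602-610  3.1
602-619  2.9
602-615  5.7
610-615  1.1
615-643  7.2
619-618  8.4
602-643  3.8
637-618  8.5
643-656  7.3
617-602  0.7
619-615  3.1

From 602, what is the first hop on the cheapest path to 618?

Enumerating some paths:
602–610–618: 3.1+6.3 = 9.4
602–617–610–618: 0.7+2.1+6.3 = 9.1
Cheapest is 602–617–610–618 at 9.1 s.
So from 602 the first move is to 617.

617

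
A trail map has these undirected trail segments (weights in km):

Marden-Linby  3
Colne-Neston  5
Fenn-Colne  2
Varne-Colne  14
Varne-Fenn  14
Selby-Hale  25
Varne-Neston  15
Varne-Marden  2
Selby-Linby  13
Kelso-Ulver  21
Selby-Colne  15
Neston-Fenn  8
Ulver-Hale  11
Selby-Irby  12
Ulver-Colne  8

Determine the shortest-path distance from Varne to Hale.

Candidate routes:
Varne - Fenn - Colne - Ulver - Hale: 14+2+8+11 = 35
Varne - Neston - Colne - Ulver - Hale: 15+5+8+11 = 39
Varne - Marden - Linby - Selby - Hale: 2+3+13+25 = 43
Varne - Colne - Ulver - Hale: 14+8+11 = 33
Cheapest is Varne - Colne - Ulver - Hale at 33 km.

33 km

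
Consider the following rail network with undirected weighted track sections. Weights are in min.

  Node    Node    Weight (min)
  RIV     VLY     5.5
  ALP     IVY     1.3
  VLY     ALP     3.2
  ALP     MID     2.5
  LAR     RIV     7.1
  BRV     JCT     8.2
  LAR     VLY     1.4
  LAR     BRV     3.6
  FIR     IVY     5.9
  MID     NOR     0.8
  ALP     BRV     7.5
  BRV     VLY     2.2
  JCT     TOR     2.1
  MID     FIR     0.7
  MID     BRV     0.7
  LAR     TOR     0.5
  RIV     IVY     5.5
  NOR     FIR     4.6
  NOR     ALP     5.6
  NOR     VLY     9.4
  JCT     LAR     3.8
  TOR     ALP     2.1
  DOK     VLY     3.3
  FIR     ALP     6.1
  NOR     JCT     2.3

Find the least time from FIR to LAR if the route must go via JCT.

Best FIR to JCT: FIR–MID–NOR–JCT costing 3.8
Shortest JCT→LAR: JCT–TOR–LAR = 2.6
Total via JCT: 3.8 + 2.6 = 6.4 min.

6.4 min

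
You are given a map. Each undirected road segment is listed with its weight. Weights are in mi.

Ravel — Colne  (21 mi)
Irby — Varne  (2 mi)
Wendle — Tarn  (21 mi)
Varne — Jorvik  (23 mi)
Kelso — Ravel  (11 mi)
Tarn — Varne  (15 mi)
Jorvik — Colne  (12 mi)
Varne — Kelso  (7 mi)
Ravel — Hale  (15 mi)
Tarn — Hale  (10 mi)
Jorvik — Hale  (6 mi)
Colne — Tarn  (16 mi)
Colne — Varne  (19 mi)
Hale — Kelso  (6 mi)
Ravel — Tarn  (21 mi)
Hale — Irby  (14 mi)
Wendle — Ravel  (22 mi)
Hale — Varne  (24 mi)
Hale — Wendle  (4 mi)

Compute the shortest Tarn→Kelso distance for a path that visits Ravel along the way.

32 mi

Best Tarn to Ravel: Tarn–Ravel costing 21
Best Ravel to Kelso: Ravel–Kelso costing 11
Total via Ravel: 21 + 11 = 32 mi.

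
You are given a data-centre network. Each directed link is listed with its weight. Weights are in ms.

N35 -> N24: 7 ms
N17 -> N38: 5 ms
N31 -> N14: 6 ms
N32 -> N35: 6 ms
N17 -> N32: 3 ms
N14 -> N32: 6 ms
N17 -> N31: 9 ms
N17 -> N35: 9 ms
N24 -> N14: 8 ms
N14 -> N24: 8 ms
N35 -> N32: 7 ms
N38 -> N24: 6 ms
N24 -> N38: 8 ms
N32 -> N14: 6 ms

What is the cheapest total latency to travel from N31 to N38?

Settle nodes by increasing distance from N31:
N31: 0
N14: 6  (via N31)
N32: 12  (via N14)
N24: 14  (via N14)
N35: 18  (via N32)
N38: 22  (via N24)
Shortest route: N31 → N14 → N24 → N38 = 22 ms.

22 ms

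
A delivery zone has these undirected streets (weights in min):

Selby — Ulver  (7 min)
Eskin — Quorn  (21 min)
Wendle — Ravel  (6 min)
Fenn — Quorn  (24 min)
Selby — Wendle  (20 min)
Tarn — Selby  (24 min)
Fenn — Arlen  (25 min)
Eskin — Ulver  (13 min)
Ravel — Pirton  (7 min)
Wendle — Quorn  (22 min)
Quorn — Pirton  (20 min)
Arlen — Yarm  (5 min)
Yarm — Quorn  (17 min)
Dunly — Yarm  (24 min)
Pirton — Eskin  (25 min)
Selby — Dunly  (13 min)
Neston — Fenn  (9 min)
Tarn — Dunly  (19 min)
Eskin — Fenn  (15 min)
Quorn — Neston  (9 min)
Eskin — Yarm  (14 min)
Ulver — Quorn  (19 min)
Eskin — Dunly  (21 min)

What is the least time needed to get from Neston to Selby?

Candidate routes:
Neston - Fenn - Eskin - Ulver - Selby: 9+15+13+7 = 44
Neston - Quorn - Ulver - Selby: 9+19+7 = 35
The minimum is 35 min via Neston - Quorn - Ulver - Selby.

35 min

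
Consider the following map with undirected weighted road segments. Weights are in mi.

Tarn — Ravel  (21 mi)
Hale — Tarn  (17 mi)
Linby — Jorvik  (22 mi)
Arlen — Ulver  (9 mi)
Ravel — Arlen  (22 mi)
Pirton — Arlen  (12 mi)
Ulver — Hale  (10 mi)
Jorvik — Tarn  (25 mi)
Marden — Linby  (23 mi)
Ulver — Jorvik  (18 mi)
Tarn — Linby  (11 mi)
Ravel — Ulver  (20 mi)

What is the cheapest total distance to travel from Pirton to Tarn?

Candidate routes:
Pirton - Arlen - Ulver - Hale - Tarn: 12+9+10+17 = 48
Pirton - Arlen - Ravel - Tarn: 12+22+21 = 55
The minimum is 48 mi via Pirton - Arlen - Ulver - Hale - Tarn.

48 mi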